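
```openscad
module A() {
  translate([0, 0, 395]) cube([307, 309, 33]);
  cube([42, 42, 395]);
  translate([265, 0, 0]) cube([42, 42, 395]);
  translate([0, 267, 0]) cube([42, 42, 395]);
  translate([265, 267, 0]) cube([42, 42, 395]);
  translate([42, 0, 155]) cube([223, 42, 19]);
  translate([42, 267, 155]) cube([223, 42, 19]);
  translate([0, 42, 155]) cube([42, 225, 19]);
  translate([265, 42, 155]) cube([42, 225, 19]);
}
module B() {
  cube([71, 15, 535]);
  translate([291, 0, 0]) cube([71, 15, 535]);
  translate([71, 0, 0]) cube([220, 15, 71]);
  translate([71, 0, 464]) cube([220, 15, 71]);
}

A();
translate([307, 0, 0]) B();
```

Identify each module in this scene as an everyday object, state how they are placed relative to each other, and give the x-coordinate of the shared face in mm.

A is a stool. B is a picture frame. The picture frame is against the stool's +x side, with their −y faces flush. The x-coordinate of the shared face is 307 mm.

The stool's +x face and the picture frame's −x face are both at x = 307 mm.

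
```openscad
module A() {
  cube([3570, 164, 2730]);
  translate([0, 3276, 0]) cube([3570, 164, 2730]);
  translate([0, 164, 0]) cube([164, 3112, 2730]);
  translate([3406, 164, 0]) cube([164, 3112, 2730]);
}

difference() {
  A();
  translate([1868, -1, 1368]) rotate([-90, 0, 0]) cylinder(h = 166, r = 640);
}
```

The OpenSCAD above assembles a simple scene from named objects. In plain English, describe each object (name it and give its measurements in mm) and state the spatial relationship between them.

A is the wall frame of a small rectangular building: four walls, each 2730 mm tall and 164 mm thick, enclosing a footprint 3570 mm (x) by 3440 mm (y) outside-to-outside, with no floor or roof. The front and back walls (the −y and +y sides) span the full width; the two side walls fit between them.

The house frame has a circular hole of radius 640 mm through its front wall, centred at (x = 1868, z = 1368).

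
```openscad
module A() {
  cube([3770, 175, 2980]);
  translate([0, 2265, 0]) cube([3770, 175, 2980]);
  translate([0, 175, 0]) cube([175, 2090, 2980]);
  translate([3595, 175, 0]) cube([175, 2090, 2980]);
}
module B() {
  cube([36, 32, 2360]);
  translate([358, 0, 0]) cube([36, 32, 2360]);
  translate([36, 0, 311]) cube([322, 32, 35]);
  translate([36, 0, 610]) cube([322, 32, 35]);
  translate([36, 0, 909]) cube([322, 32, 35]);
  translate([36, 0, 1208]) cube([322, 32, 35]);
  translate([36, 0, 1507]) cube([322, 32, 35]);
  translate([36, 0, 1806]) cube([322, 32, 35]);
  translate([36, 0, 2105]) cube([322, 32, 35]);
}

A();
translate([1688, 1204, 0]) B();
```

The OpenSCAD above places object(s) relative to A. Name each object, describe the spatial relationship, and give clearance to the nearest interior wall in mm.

Clearances: x = 1513, y = 1029; minimum 1029 mm.

A is a house frame. B is a ladder. The ladder sits inside the house frame, centred. The clearance to the nearest interior wall is 1029 mm.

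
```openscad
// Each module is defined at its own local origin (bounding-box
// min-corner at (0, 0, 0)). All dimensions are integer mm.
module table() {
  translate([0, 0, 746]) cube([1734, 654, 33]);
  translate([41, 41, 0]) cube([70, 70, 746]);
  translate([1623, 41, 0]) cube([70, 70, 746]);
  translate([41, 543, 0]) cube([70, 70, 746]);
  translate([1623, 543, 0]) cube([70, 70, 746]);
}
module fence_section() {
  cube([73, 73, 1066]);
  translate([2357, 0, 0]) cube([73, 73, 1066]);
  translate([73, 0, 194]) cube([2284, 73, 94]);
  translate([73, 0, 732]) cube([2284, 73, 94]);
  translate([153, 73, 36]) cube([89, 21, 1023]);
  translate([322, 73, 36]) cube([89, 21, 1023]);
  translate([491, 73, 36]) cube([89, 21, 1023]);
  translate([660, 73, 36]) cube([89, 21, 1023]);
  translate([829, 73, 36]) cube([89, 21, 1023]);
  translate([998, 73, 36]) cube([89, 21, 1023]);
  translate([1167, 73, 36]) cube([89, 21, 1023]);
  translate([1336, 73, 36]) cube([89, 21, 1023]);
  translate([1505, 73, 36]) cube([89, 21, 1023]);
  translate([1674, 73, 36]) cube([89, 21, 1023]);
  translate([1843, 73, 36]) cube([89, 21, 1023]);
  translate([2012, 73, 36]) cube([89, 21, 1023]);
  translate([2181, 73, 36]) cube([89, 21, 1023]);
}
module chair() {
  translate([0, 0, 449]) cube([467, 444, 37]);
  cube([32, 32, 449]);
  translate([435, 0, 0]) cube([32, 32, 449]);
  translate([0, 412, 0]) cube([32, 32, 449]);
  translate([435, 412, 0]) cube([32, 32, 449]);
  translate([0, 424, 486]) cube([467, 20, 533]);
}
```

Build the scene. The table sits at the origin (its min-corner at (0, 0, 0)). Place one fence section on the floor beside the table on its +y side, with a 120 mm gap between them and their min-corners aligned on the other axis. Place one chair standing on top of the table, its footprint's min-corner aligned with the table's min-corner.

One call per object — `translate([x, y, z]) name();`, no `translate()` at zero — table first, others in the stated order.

table();
translate([0, 774, 0]) fence_section();
translate([0, 0, 779]) chair();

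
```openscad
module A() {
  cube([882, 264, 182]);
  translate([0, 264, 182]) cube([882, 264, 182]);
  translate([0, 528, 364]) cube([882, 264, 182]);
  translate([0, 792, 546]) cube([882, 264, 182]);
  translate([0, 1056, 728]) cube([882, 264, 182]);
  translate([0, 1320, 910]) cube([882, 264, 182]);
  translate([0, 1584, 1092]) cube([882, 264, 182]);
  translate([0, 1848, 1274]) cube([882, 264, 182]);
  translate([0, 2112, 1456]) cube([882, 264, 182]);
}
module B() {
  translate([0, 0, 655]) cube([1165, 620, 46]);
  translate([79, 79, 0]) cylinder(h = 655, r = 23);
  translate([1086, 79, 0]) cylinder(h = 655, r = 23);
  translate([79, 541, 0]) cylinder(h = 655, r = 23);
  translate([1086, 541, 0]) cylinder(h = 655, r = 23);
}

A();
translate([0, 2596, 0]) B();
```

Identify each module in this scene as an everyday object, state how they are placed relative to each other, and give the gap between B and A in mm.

The table's nearest face is 220 mm from the staircase's +y face.

A is a staircase. B is a table. The table is on the floor beside the staircase on its +y side. The gap between the table and the staircase is 220 mm.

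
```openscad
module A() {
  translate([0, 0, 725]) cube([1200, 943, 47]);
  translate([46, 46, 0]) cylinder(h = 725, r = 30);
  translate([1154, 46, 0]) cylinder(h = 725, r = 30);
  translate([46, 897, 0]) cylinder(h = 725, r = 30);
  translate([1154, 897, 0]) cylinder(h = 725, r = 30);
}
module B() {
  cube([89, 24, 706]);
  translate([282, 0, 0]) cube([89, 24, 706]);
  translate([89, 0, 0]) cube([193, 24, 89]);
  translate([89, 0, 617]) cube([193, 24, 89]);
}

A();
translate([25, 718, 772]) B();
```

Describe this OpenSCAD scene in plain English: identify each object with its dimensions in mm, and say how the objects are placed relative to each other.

A is a table: top 1200 mm (x) × 943 mm (y), 47 mm thick, upper face at z = 772 mm, on four round legs of 60 mm diameter, each leg's bounding box inset 16 mm from the nearest pair of top edges, running from z = 0 to the bottom of the top.

B is a picture frame with a 193×528 mm rectangular opening (x by z) and a uniform 89 mm border on every side. Frame depth is 24 mm along y. It is built from two vertical stiles running the full outside height and two horizontal rails spanning the gap between the stiles.

The picture frame is on top of the table.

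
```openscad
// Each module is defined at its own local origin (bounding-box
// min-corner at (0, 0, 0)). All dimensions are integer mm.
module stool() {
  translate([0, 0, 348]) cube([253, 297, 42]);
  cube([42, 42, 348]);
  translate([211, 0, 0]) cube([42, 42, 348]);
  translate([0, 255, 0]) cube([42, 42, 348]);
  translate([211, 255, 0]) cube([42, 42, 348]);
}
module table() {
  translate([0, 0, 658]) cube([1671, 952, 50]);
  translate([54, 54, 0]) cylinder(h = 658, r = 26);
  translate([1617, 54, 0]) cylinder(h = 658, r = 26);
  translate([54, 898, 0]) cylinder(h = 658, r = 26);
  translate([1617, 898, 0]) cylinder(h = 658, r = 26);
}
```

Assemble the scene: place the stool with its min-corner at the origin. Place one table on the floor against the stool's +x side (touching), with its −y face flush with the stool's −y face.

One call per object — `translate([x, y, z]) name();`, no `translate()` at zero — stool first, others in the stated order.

stool();
translate([253, 0, 0]) table();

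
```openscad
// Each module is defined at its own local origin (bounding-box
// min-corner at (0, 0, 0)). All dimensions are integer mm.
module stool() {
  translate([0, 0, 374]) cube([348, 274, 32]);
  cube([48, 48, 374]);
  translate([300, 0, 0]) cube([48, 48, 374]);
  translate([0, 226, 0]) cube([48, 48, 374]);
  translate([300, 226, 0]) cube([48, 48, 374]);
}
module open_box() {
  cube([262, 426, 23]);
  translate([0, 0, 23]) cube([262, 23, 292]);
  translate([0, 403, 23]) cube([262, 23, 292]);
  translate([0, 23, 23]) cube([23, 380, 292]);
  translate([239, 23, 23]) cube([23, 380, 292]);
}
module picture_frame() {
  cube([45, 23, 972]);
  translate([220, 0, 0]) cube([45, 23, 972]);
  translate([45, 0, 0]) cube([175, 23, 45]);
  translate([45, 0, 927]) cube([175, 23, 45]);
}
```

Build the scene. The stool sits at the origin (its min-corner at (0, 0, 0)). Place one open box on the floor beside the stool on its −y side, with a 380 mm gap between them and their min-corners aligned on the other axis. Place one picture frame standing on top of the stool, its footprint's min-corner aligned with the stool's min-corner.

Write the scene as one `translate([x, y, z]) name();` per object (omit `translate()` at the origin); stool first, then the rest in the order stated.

stool();
translate([0, -806, 0]) open_box();
translate([0, 0, 406]) picture_frame();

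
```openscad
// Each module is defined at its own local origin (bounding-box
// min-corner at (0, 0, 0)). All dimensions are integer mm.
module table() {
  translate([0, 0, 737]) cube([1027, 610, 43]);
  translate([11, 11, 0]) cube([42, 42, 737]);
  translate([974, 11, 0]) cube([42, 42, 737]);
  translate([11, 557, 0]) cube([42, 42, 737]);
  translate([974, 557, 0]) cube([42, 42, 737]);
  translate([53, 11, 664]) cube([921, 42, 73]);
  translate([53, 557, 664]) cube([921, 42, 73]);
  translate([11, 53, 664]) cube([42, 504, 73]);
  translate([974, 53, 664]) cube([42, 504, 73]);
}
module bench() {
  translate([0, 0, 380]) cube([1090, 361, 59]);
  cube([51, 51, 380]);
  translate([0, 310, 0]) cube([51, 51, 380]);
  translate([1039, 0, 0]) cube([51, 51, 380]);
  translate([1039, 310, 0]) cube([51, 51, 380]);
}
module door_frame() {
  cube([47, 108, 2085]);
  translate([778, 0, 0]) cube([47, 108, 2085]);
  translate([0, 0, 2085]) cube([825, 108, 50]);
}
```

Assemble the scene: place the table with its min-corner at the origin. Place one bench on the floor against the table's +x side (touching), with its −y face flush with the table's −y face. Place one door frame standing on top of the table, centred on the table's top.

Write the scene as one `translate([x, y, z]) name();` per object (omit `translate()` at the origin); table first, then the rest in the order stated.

table();
translate([1027, 0, 0]) bench();
translate([101, 251, 780]) door_frame();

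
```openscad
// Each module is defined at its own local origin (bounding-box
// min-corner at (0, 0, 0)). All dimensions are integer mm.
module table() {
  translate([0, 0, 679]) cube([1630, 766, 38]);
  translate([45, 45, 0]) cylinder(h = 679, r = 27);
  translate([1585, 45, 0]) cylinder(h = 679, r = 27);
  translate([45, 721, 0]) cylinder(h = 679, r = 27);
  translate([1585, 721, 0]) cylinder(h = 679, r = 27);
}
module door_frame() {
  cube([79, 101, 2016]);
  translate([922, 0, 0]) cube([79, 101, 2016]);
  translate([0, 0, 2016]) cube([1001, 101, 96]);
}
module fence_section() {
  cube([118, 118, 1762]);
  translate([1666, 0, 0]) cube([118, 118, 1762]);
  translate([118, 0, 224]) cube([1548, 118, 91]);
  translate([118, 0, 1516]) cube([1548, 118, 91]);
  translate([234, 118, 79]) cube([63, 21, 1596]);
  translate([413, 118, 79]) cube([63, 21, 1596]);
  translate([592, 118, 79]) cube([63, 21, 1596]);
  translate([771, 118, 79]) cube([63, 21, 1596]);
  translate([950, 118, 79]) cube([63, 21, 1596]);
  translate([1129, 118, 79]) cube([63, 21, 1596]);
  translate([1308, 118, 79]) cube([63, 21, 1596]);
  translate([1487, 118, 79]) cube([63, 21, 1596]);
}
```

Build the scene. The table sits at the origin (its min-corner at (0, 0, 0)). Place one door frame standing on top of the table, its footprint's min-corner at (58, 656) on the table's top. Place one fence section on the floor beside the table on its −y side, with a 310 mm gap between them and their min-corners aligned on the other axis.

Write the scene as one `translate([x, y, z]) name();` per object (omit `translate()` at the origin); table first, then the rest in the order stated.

table();
translate([58, 656, 717]) door_frame();
translate([0, -449, 0]) fence_section();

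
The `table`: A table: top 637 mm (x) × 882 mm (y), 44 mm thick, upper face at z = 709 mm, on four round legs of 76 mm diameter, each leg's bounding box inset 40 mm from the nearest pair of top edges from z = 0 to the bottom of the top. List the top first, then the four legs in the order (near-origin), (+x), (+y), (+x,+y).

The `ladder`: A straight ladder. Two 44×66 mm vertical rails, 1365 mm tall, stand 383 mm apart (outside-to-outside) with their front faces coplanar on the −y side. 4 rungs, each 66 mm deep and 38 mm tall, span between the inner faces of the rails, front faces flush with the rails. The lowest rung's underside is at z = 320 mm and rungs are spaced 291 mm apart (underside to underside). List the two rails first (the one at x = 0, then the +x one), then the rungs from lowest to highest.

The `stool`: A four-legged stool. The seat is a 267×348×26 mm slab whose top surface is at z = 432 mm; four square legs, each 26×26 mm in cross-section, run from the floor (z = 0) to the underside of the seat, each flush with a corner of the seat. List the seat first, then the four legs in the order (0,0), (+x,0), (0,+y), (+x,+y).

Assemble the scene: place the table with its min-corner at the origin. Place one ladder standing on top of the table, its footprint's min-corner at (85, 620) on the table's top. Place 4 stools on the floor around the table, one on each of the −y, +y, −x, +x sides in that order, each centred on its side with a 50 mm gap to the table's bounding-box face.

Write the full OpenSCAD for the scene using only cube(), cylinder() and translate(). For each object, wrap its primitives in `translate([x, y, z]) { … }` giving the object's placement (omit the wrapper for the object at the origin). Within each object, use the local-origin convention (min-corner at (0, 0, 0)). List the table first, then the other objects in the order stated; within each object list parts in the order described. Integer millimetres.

translate([0, 0, 665]) cube([637, 882, 44]);
translate([78, 78, 0]) cylinder(h = 665, r = 38);
translate([559, 78, 0]) cylinder(h = 665, r = 38);
translate([78, 804, 0]) cylinder(h = 665, r = 38);
translate([559, 804, 0]) cylinder(h = 665, r = 38);
translate([85, 620, 709]) {
  cube([44, 66, 1365]);
  translate([339, 0, 0]) cube([44, 66, 1365]);
  translate([44, 0, 320]) cube([295, 66, 38]);
  translate([44, 0, 611]) cube([295, 66, 38]);
  translate([44, 0, 902]) cube([295, 66, 38]);
  translate([44, 0, 1193]) cube([295, 66, 38]);
}
translate([185, -398, 0]) {
  translate([0, 0, 406]) cube([267, 348, 26]);
  cube([26, 26, 406]);
  translate([241, 0, 0]) cube([26, 26, 406]);
  translate([0, 322, 0]) cube([26, 26, 406]);
  translate([241, 322, 0]) cube([26, 26, 406]);
}
translate([185, 932, 0]) {
  translate([0, 0, 406]) cube([267, 348, 26]);
  cube([26, 26, 406]);
  translate([241, 0, 0]) cube([26, 26, 406]);
  translate([0, 322, 0]) cube([26, 26, 406]);
  translate([241, 322, 0]) cube([26, 26, 406]);
}
translate([-317, 267, 0]) {
  translate([0, 0, 406]) cube([267, 348, 26]);
  cube([26, 26, 406]);
  translate([241, 0, 0]) cube([26, 26, 406]);
  translate([0, 322, 0]) cube([26, 26, 406]);
  translate([241, 322, 0]) cube([26, 26, 406]);
}
translate([687, 267, 0]) {
  translate([0, 0, 406]) cube([267, 348, 26]);
  cube([26, 26, 406]);
  translate([241, 0, 0]) cube([26, 26, 406]);
  translate([0, 322, 0]) cube([26, 26, 406]);
  translate([241, 322, 0]) cube([26, 26, 406]);
}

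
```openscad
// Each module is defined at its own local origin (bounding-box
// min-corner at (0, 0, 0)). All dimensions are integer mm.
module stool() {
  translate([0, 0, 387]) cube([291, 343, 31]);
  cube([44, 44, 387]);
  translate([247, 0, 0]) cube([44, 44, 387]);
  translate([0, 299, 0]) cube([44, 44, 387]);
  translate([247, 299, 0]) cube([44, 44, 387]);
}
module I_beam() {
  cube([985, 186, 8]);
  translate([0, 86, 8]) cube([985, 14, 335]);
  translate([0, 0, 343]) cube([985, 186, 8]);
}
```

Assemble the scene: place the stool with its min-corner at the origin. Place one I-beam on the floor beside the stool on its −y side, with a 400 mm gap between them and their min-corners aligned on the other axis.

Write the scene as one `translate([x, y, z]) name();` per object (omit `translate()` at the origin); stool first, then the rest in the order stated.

stool();
translate([0, -586, 0]) I_beam();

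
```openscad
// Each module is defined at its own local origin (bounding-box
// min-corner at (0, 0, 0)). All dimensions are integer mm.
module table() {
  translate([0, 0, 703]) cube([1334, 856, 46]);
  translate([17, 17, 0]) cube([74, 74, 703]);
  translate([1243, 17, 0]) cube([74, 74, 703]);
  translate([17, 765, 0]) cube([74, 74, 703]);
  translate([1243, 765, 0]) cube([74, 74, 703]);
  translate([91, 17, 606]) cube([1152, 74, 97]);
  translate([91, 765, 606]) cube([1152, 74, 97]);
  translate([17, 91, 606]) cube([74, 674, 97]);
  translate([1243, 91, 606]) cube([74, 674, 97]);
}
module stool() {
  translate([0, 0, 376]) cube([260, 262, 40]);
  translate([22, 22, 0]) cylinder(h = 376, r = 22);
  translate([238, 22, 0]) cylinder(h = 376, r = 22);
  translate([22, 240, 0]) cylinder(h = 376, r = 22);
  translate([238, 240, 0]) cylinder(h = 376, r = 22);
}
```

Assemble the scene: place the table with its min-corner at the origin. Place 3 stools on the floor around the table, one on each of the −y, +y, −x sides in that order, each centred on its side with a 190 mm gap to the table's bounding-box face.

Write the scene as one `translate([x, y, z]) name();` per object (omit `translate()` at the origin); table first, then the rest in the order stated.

table();
translate([537, -452, 0]) stool();
translate([537, 1046, 0]) stool();
translate([-450, 297, 0]) stool();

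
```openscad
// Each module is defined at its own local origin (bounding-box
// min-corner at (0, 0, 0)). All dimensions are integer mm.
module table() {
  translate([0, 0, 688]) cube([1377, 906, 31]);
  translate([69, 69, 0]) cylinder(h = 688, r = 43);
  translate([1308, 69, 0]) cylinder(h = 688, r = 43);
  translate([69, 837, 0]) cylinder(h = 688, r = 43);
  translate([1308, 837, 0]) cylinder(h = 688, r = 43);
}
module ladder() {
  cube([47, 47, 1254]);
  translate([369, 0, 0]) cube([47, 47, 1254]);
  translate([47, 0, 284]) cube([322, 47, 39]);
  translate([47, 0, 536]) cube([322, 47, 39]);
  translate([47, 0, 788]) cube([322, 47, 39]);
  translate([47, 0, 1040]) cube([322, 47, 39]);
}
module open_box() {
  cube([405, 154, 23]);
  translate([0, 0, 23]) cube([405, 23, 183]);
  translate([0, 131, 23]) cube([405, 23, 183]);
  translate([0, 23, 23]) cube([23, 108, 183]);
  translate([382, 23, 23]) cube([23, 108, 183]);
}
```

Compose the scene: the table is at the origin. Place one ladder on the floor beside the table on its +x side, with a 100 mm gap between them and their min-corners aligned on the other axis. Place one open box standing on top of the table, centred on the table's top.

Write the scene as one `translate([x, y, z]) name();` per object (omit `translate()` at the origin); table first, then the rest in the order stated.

table();
translate([1477, 0, 0]) ladder();
translate([486, 376, 719]) open_box();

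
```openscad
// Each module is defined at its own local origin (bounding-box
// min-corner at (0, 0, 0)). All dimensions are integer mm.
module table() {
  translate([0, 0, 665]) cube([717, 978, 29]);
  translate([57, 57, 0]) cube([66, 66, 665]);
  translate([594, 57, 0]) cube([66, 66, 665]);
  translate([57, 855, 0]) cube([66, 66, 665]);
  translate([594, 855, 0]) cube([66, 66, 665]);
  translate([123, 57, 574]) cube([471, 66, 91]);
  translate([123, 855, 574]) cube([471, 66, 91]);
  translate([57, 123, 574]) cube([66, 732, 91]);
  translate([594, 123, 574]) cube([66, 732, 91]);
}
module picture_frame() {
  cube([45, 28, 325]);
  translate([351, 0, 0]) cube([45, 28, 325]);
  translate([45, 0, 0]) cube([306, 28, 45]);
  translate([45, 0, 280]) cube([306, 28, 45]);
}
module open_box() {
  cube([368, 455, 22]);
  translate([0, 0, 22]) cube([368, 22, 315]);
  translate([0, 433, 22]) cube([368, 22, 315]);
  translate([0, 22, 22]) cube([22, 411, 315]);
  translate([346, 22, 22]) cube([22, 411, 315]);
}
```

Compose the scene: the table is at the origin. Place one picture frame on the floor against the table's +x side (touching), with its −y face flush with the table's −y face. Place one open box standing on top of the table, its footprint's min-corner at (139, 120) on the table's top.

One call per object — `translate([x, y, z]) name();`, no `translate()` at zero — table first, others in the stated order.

table();
translate([717, 0, 0]) picture_frame();
translate([139, 120, 694]) open_box();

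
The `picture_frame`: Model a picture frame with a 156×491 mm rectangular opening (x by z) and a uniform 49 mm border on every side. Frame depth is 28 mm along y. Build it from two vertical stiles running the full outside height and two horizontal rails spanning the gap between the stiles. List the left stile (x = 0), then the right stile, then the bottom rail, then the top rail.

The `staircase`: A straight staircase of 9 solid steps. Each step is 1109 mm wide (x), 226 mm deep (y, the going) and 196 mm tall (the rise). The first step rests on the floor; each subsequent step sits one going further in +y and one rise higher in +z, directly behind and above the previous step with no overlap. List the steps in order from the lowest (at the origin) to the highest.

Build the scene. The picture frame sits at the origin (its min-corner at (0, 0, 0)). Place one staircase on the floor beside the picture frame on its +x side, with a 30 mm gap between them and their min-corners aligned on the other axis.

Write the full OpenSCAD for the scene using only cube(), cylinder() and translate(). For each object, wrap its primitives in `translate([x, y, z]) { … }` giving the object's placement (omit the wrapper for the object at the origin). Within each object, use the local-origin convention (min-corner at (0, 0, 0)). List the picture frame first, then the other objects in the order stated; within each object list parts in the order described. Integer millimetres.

cube([49, 28, 589]);
translate([205, 0, 0]) cube([49, 28, 589]);
translate([49, 0, 0]) cube([156, 28, 49]);
translate([49, 0, 540]) cube([156, 28, 49]);
translate([284, 0, 0]) {
  cube([1109, 226, 196]);
  translate([0, 226, 196]) cube([1109, 226, 196]);
  translate([0, 452, 392]) cube([1109, 226, 196]);
  translate([0, 678, 588]) cube([1109, 226, 196]);
  translate([0, 904, 784]) cube([1109, 226, 196]);
  translate([0, 1130, 980]) cube([1109, 226, 196]);
  translate([0, 1356, 1176]) cube([1109, 226, 196]);
  translate([0, 1582, 1372]) cube([1109, 226, 196]);
  translate([0, 1808, 1568]) cube([1109, 226, 196]);
}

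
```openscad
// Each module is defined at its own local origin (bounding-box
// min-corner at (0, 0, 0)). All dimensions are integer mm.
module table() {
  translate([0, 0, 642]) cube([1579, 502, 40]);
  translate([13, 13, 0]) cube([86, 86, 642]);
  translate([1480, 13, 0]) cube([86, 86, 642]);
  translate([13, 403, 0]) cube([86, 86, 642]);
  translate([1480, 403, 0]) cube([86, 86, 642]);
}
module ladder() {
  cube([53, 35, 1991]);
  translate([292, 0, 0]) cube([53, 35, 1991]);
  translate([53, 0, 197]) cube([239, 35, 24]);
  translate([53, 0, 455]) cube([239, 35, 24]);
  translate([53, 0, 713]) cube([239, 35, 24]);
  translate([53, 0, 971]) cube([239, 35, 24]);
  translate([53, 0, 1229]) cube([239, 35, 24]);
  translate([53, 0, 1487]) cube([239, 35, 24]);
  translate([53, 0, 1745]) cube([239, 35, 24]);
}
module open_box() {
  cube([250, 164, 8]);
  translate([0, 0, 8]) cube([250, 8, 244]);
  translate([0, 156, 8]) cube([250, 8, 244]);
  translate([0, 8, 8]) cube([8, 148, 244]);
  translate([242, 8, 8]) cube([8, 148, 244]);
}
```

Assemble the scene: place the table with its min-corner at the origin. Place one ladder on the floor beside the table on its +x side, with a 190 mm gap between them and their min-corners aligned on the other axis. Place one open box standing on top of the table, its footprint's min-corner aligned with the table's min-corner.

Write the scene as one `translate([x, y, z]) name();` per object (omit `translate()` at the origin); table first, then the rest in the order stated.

table();
translate([1769, 0, 0]) ladder();
translate([0, 0, 682]) open_box();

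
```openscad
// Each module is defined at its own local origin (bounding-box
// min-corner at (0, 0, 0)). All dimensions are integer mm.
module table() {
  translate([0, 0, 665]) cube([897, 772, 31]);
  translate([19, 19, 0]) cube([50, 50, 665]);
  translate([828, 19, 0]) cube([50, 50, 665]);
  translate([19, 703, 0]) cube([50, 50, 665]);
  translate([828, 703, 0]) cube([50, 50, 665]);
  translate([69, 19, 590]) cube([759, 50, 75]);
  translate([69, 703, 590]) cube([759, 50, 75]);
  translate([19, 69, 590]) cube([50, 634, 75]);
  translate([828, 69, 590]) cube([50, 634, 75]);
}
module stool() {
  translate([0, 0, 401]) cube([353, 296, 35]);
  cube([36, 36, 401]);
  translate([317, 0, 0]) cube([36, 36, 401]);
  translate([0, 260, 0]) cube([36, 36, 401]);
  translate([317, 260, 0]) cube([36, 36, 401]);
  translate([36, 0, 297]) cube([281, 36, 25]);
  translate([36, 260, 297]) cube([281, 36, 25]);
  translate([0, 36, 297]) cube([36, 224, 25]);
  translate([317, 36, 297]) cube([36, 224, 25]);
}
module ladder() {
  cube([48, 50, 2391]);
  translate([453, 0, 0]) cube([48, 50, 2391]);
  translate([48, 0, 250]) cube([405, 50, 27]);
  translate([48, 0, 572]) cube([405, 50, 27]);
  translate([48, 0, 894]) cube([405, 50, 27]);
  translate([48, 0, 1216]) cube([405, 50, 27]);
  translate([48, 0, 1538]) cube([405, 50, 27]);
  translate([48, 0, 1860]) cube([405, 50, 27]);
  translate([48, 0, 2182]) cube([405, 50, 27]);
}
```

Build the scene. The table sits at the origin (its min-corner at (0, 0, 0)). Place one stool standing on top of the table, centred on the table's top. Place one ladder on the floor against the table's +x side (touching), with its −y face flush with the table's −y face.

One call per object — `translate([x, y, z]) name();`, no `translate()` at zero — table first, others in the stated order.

table();
translate([272, 238, 696]) stool();
translate([897, 0, 0]) ladder();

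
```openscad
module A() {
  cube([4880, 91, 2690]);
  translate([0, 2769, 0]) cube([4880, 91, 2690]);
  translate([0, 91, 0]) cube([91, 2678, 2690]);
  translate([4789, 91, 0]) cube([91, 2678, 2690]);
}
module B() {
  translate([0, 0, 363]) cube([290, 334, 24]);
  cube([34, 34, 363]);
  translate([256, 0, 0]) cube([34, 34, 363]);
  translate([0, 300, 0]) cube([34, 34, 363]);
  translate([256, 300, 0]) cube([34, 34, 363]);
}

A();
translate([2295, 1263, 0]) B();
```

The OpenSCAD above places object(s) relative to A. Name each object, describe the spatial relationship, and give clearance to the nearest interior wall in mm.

Clearances: x = 2204, y = 1172; minimum 1172 mm.

A is a house frame. B is a stool. The stool sits inside the house frame, centred. The clearance to the nearest interior wall is 1172 mm.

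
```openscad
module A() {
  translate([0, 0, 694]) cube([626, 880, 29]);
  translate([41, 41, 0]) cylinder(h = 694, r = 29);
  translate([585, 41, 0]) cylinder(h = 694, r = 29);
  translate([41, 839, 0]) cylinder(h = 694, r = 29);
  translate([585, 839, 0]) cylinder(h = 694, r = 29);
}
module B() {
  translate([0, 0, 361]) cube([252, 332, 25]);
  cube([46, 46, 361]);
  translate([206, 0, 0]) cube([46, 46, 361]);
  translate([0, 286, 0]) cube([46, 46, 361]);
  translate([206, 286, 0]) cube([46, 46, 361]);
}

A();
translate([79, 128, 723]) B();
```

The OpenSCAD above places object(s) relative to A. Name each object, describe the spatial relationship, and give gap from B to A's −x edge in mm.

The stool's min-x is at 79; the table's min-x is 0; gap = 79 mm.

A is a table. B is a stool. The stool is on top of the table. The gap from the stool to the table's −x edge is 79 mm.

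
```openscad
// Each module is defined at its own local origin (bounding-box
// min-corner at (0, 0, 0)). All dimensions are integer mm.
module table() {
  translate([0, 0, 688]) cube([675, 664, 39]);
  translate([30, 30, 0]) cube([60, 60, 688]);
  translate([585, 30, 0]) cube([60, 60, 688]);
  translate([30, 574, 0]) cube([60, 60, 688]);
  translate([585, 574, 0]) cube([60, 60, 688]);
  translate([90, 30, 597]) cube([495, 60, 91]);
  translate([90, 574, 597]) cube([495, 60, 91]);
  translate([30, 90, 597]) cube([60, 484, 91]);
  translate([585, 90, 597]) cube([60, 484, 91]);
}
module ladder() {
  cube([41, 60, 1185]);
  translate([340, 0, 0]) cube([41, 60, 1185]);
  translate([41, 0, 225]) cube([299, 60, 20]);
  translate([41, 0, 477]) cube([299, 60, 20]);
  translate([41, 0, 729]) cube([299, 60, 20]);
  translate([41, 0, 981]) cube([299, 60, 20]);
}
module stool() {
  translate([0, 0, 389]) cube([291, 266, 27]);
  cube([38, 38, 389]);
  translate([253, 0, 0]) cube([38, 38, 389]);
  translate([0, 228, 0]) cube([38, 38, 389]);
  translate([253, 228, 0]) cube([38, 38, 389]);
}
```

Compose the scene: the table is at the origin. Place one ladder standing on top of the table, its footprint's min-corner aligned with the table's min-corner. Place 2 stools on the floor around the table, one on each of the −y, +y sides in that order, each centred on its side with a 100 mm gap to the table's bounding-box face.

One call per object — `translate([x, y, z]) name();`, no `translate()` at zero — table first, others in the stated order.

table();
translate([0, 0, 727]) ladder();
translate([192, -366, 0]) stool();
translate([192, 764, 0]) stool();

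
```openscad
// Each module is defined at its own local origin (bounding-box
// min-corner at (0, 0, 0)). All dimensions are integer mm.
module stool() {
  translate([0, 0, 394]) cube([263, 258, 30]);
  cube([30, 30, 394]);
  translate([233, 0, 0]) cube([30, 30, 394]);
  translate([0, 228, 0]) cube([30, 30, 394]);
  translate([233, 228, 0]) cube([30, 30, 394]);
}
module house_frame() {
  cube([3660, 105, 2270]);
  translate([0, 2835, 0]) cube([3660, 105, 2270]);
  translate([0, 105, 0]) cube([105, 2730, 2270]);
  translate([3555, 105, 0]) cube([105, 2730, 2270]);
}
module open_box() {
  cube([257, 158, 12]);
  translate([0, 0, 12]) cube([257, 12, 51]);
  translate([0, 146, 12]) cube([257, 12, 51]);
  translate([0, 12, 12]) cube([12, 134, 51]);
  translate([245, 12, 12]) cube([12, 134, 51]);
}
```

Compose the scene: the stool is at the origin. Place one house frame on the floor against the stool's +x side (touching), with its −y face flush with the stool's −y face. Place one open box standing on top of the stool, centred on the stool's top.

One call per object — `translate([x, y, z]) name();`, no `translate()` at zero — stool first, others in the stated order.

stool();
translate([263, 0, 0]) house_frame();
translate([3, 50, 424]) open_box();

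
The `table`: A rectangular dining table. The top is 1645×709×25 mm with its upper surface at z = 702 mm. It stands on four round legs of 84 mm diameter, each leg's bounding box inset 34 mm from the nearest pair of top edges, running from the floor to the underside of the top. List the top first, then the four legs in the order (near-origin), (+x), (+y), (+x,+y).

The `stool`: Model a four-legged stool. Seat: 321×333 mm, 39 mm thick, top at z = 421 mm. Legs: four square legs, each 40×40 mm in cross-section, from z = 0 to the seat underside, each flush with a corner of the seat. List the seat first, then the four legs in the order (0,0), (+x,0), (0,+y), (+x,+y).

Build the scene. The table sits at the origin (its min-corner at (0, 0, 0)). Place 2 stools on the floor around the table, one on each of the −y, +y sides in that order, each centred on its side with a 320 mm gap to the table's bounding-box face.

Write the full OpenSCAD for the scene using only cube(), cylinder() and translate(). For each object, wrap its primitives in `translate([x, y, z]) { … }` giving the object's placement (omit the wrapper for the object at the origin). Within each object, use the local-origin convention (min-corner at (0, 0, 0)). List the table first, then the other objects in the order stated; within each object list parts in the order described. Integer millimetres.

translate([0, 0, 677]) cube([1645, 709, 25]);
translate([76, 76, 0]) cylinder(h = 677, r = 42);
translate([1569, 76, 0]) cylinder(h = 677, r = 42);
translate([76, 633, 0]) cylinder(h = 677, r = 42);
translate([1569, 633, 0]) cylinder(h = 677, r = 42);
translate([662, -653, 0]) {
  translate([0, 0, 382]) cube([321, 333, 39]);
  cube([40, 40, 382]);
  translate([281, 0, 0]) cube([40, 40, 382]);
  translate([0, 293, 0]) cube([40, 40, 382]);
  translate([281, 293, 0]) cube([40, 40, 382]);
}
translate([662, 1029, 0]) {
  translate([0, 0, 382]) cube([321, 333, 39]);
  cube([40, 40, 382]);
  translate([281, 0, 0]) cube([40, 40, 382]);
  translate([0, 293, 0]) cube([40, 40, 382]);
  translate([281, 293, 0]) cube([40, 40, 382]);
}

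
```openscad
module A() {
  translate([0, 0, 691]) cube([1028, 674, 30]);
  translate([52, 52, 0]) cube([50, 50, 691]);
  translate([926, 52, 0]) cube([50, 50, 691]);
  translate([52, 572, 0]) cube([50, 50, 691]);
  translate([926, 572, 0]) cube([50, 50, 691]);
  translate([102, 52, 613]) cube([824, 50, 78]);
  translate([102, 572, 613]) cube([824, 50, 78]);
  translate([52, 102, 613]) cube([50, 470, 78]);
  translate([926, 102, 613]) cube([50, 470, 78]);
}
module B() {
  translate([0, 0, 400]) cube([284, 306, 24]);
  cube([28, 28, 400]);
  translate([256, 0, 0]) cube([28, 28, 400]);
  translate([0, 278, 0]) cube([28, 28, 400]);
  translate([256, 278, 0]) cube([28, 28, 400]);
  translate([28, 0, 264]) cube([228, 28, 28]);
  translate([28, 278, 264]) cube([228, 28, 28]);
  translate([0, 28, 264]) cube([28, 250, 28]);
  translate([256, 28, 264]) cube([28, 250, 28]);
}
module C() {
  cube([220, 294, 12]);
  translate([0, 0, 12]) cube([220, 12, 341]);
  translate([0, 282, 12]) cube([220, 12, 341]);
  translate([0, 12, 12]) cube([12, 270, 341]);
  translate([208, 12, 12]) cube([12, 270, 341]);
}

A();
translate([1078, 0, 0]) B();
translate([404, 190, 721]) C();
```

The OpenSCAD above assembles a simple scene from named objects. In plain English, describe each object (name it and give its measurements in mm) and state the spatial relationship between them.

A is a table: top 1028 mm (x) × 674 mm (y), 30 mm thick, upper face at z = 721 mm, on four 50×50 mm square legs, each inset 52 mm from the nearest pair of top edges, running from z = 0 to the bottom of the top. Four apron rails, 50 mm thick and 78 mm tall, run between adjacent legs with their top edges flush with the underside of the top and their outer faces flush with the legs' outer faces.

B is a simple wooden stool: a rectangular seat 284 mm (x) by 306 mm (y), 24 mm thick, top face at z = 424 mm, on four square legs, each 28×28 mm in cross-section. The legs rest on z = 0, each flush with a corner of the seat. Four stretchers, 28 mm wide and 28 mm tall, connect adjacent legs with their undersides at z = 264 mm, each running between the inner faces of the legs it joins and aligned with the legs' outer faces on the other axis.

C is an open-topped rectangular box: outside dimensions 220×294×353 mm, with a uniform wall and base thickness of 12 mm. The base is a full 220×294 slab on the floor; four walls sit on top of the base. The front and back walls (the −y and +y sides) span the full width; the two side walls fit between them.

The stool is on the floor beside the table on its +x side. The open box is on top of the table, centred.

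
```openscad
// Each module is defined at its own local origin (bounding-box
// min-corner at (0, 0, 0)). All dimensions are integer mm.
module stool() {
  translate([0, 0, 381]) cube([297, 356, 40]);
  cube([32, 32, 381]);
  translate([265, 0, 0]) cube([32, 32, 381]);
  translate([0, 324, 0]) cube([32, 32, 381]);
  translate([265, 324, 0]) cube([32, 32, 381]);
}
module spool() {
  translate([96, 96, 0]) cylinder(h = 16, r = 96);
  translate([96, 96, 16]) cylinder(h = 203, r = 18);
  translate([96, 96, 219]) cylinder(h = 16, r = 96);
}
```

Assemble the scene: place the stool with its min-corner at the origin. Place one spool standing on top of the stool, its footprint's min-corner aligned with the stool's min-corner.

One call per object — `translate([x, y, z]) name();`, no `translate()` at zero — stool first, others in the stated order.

stool();
translate([0, 0, 421]) spool();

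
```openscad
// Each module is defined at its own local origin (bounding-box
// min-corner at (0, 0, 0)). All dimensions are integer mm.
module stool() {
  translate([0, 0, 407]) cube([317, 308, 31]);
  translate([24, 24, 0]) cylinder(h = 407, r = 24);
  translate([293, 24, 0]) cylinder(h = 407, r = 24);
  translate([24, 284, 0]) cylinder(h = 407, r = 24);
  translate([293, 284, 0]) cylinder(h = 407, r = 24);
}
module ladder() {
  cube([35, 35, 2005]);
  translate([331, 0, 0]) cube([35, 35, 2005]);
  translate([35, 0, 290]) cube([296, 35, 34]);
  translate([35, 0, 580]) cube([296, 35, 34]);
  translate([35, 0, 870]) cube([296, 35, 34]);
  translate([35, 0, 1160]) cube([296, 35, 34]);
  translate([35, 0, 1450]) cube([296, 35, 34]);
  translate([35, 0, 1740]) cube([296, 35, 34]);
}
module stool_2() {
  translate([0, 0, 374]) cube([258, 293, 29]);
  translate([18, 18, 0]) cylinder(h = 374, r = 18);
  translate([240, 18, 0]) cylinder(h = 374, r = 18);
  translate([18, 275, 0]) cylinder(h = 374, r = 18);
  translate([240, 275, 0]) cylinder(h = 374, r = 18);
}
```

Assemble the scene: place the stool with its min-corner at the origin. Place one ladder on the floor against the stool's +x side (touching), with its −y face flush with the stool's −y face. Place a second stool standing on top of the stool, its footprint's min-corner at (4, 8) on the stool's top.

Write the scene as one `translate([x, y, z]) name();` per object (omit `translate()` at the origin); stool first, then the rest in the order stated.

stool();
translate([317, 0, 0]) ladder();
translate([4, 8, 438]) stool_2();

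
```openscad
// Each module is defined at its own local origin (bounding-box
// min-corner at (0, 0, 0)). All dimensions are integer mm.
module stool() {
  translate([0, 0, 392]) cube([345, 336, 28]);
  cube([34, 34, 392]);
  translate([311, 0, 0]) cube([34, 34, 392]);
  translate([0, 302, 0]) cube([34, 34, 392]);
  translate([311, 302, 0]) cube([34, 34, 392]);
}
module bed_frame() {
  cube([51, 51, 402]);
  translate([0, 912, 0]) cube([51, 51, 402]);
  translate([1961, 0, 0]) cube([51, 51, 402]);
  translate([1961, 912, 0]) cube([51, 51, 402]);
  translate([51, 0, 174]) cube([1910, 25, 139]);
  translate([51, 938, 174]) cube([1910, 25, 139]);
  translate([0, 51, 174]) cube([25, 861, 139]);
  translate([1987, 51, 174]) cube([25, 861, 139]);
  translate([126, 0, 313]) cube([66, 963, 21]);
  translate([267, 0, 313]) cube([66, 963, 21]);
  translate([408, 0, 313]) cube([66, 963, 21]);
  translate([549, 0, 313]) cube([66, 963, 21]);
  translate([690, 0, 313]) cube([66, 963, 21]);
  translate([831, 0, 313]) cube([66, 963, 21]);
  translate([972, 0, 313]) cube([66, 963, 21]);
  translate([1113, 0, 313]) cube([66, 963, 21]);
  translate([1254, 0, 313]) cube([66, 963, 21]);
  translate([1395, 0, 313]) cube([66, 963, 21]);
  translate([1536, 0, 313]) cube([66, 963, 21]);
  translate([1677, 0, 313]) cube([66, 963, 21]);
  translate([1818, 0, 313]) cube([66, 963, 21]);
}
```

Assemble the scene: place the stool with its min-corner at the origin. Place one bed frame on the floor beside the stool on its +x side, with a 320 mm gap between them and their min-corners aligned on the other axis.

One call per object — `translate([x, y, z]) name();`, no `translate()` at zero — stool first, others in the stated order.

stool();
translate([665, 0, 0]) bed_frame();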